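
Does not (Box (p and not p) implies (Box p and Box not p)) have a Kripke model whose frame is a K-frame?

No, unsatisfiable

1. not (Box (p and not p) implies (Box p and Box not p)), 0
2. Box (p and not p), 0
3. not (Box p and Box not p), 0
4. not Box not p, 0
5. p, 1
6. p and not p, 1
7. not p, 1
Accessibility: 0R1
Branch closes: p and not p both at 1.
All branches of the tableau close; one closing branch shown above.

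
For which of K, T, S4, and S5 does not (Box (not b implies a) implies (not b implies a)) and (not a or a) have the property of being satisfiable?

K

T-tableau for the formula:
1. not (Box (not b implies a) implies (not b implies a)) and (not a or a), 0
2. not (Box (not b implies a) implies (not b implies a)), 0
3. not a or a, 0
4. Box (not b implies a), 0
5. not (not b implies a), 0
6. not b, 0
7. not a, 0
8. not b implies a, 0
9. a, 0
Accessibility: 0R0
Branch closes: a and not a both at 0.
Every branch closes (one shown): unsatisfiable in T, hence also in S4, S5 (every S4/S5-frame is a T-frame).
K-tableau for the formula:
1. not (Box (not b implies a) implies (not b implies a)) and (not a or a), 0
2. not (Box (not b implies a) implies (not b implies a)), 0
3. not a or a, 0
4. Box (not b implies a), 0
5. not (not b implies a), 0
6. not b, 0
7. not a, 0
Complete open branch: satisfiable in K.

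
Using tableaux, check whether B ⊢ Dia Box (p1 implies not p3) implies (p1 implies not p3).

Valid in B

Tableau for the negation not (Dia Box (p1 implies not p3) implies (p1 implies not p3)):
1. not (Dia Box (p1 implies not p3) implies (p1 implies not p3)), w0
2. Dia Box (p1 implies not p3), w0
3. not (p1 implies not p3), w0
4. p1, w0
5. p3, w0
6. Box (p1 implies not p3), w1
7. p1 implies not p3, w0
8. p1 implies not p3, w1
9. not p3, w0
Accessibility: w0Rw0, w0Rw1, w1Rw0, w1Rw1
Branch closes: p3 and not p3 both at w0.
All branches of the negation close; one closing branch shown above.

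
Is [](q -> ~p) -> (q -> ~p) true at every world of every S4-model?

Valid

Tableau for the negation ~([](q -> ~p) -> (q -> ~p)):
1. ~([](q -> ~p) -> (q -> ~p)), 0
2. [](q -> ~p), 0
3. ~(q -> ~p), 0
4. q, 0
5. p, 0
6. q -> ~p, 0
7. ~p, 0
Accessibility: 0R0
Branch closes: p and ~p both at 0.
Every branch of the negation's tableau closes; the branch above is one of them.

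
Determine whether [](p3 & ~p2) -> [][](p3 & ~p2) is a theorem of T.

Invalid (countermodel exists)

Tableau for the negation ~([](p3 & ~p2) -> [][](p3 & ~p2)):
1. ~([](p3 & ~p2) -> [][](p3 & ~p2)), 0
2. [](p3 & ~p2), 0
3. ~[][](p3 & ~p2), 0
4. p3 & ~p2, 0
5. p3, 0
6. ~p2, 0
7. ~[](p3 & ~p2), 1
8. p3 & ~p2, 1
9. p3, 1
10. ~p2, 1
11. ~(p3 & ~p2), 2
12. p2, 2
Accessibility: 0R0, 0R1, 1R1, 1R2, 2R2
The negation has an open branch (countermodel exists).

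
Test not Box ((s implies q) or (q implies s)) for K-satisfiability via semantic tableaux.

1. not Box ((s implies q) or (q implies s)), u
2. not ((s implies q) or (q implies s)), v
3. not (s implies q), v
4. not (q implies s), v
5. s, v
6. not q, v
7. q, v
8. not s, v
Accessibility: uRv
Branch closes: q and not q both at v.
All branches of the tableau close; one closing branch shown above.

Unsatisfiable (every branch closes)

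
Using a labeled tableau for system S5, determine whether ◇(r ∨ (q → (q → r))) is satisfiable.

1. ◇(r ∨ (q → (q → r))), u
2. r ∨ (q → (q → r)), v
3. q → (q → r), v
4. q → r, v
5. r, v
Accessibility: uRu, uRv, vRu, vRv

Yes, satisfiable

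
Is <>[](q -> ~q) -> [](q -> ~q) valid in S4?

Tableau for the negation ~(<>[](q -> ~q) -> [](q -> ~q)):
1. ~(<>[](q -> ~q) -> [](q -> ~q)), 0
2. <>[](q -> ~q), 0
3. ~[](q -> ~q), 0
4. [](q -> ~q), 1
5. q -> ~q, 1
6. ~q, 1
7. ~(q -> ~q), 2
8. q, 2
Accessibility: 0R0, 0R1, 0R2, 1R1, 2R2
The negation has an open branch (countermodel exists).

No, not valid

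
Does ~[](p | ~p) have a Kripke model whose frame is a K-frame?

1. ~[](p | ~p), 0
2. ~(p | ~p), 1
3. ~p, 1
4. p, 1
Accessibility: 0R1
Branch closes: p and ~p both at 1.
All branches of the tableau close; one closing branch shown above.

Unsatisfiable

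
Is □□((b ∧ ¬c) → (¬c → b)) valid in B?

Tableau for the negation ¬□□((b ∧ ¬c) → (¬c → b)):
1. ¬□□((b ∧ ¬c) → (¬c → b)), w0
2. ¬□((b ∧ ¬c) → (¬c → b)), w1   [¬□-rule on 1: fresh world w1, w0Rw1]
3. ¬((b ∧ ¬c) → (¬c → b)), w2   [¬□-rule on 2: fresh world w2, w1Rw2]
4. b ∧ ¬c, w2   [¬→-rule on 3]
5. ¬(¬c → b), w2   [¬→-rule on 3]
6. b, w2   [∧-rule on 4]
7. ¬c, w2   [∧-rule on 4]
8. ¬b, w2   [¬→-rule on 5]
Accessibility: w0Rw0, w0Rw1, w1Rw0, w1Rw1, w1Rw2, w2Rw1, w2Rw2
Branch closes: b and ¬b both at w2.
All branches of the negation close; one closing branch shown above.

Valid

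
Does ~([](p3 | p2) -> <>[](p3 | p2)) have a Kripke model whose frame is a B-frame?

1. ~([](p3 | p2) -> <>[](p3 | p2)), 0
2. [](p3 | p2), 0
3. ~<>[](p3 | p2), 0
4. p3 | p2, 0
5. ~[](p3 | p2), 0
6. p2, 0
7. ~(p3 | p2), 1
8. ~p3, 1
9. ~p2, 1
10. p3 | p2, 1
11. ~[](p3 | p2), 1
12. p2, 1
Accessibility: 0R0, 0R1, 1R0, 1R1
Branch closes: p2 and ~p2 both at 1.
(One branch shown.) All branches close.

Unsatisfiable (every branch closes)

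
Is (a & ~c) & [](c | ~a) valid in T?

Not valid

Tableau for the negation ~((a & ~c) & [](c | ~a)):
1. ~((a & ~c) & [](c | ~a)), 0
2. ~[](c | ~a), 0
3. ~(c | ~a), 1
4. ~c, 1
5. a, 1
Accessibility: 0R0, 0R1, 1R1
The negation has an open branch (countermodel exists).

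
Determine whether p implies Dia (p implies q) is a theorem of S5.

Tableau for the negation not (p implies Dia (p implies q)):
1. not (p implies Dia (p implies q)), w0
2. p, w0
3. not Dia (p implies q), w0
4. not (p implies q), w0
5. not q, w0
Accessibility: w0Rw0
The negation has an open branch (countermodel exists).

No, not valid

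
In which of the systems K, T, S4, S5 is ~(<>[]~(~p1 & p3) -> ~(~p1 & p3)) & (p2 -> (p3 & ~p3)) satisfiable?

S5-tableau for the formula:
1. ~(<>[]~(~p1 & p3) -> ~(~p1 & p3)) & (p2 -> (p3 & ~p3)), 0
2. ~(<>[]~(~p1 & p3) -> ~(~p1 & p3)), 0   [&-rule on 1]
3. p2 -> (p3 & ~p3), 0   [&-rule on 1]
4. <>[]~(~p1 & p3), 0   [~->-rule on 2]
5. ~p1 & p3, 0   [~->-rule on 2]
6. ~p1, 0   [&-rule on 5]
7. p3, 0   [&-rule on 5]
8. ~p2, 0   [->-rule on 3 (branches; this branch)]
9. []~(~p1 & p3), 1   [<>-rule on 4: fresh world 1, 0R1]
10. ~(~p1 & p3), 0   [[]-rule on 9 via 1R0]
11. ~(~p1 & p3), 1   [[]-rule on 9 via 1R1]
12. ~p3, 0   [~&-rule on 10 (branches; this branch)]
Accessibility: 0R0, 0R1, 1R0, 1R1
Branch closes: p3 and ~p3 both at 0.
Every branch closes (one shown): unsatisfiable in S5.
S4-tableau for the formula:
1. ~(<>[]~(~p1 & p3) -> ~(~p1 & p3)) & (p2 -> (p3 & ~p3)), 0
2. ~(<>[]~(~p1 & p3) -> ~(~p1 & p3)), 0   [&-rule on 1]
3. p2 -> (p3 & ~p3), 0   [&-rule on 1]
4. <>[]~(~p1 & p3), 0   [~->-rule on 2]
5. ~p1 & p3, 0   [~->-rule on 2]
6. ~p1, 0   [&-rule on 5]
7. p3, 0   [&-rule on 5]
8. ~p2, 0   [->-rule on 3 (branches; this branch)]
9. []~(~p1 & p3), 1   [<>-rule on 4: fresh world 1, 0R1]
10. ~(~p1 & p3), 1   [[]-rule on 9 via 1R1]
11. ~p3, 1   [~&-rule on 10 (branches; this branch)]
Accessibility: 0R0, 0R1, 1R1
Complete open branch: satisfiable in S4, hence also in K, T (this S4-model is also a K-model and a T-model).

K, T, S4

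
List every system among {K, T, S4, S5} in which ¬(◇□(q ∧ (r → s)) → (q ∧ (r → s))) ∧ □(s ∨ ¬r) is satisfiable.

K, T, S4

S4-tableau for the formula:
1. ¬(◇□(q ∧ (r → s)) → (q ∧ (r → s))) ∧ □(s ∨ ¬r), u
2. ¬(◇□(q ∧ (r → s)) → (q ∧ (r → s))), u
3. □(s ∨ ¬r), u
4. ◇□(q ∧ (r → s)), u
5. ¬(q ∧ (r → s)), u
6. s ∨ ¬r, u
7. ¬q, u
8. ¬r, u
9. □(q ∧ (r → s)), v
10. s ∨ ¬r, v
11. q ∧ (r → s), v
12. q, v
13. r → s, v
14. ¬r, v
15. s, v
Accessibility: uRu, uRv, vRv
Complete open branch: satisfiable in S4, hence also in K, T (this S4-model is also a K-model and a T-model).
S5-tableau for the formula:
1. ¬(◇□(q ∧ (r → s)) → (q ∧ (r → s))) ∧ □(s ∨ ¬r), u
2. ¬(◇□(q ∧ (r → s)) → (q ∧ (r → s))), u
3. □(s ∨ ¬r), u
4. ◇□(q ∧ (r → s)), u
5. ¬(q ∧ (r → s)), u
6. s ∨ ¬r, u
7. ¬q, u
8. ¬r, u
9. □(q ∧ (r → s)), v
10. s ∨ ¬r, v
11. q ∧ (r → s), u
12. q, u
13. r → s, u
Accessibility: uRu, uRv, vRu, vRv
Branch closes: q and ¬q both at u.
Every branch closes (one shown): unsatisfiable in S5.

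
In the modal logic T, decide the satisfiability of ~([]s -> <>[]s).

1. ~([]s -> <>[]s), 0
2. []s, 0   [~->-rule on 1]
3. ~<>[]s, 0   [~->-rule on 1]
4. s, 0   [[]-rule on 2 via 0R0]
5. ~[]s, 0   [~<>-rule on 3 via 0R0]
6. ~s, 1   [~[]-rule on 5: fresh world 1, 0R1]
7. s, 1   [[]-rule on 2 via 0R1]
Accessibility: 0R0, 0R1, 1R1
Branch closes: s and ~s both at 1.
(One branch shown.) All branches close.

Unsatisfiable (every branch closes)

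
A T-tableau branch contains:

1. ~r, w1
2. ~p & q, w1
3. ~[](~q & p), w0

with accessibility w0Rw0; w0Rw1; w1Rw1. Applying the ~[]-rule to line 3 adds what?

a fresh world w2 with w0Rw2, and ~(~q & p) at w2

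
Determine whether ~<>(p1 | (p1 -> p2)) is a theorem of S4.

Tableau for the negation <>(p1 | (p1 -> p2)):
1. <>(p1 | (p1 -> p2)), u
2. p1 | (p1 -> p2), v
3. p1 -> p2, v
4. p2, v
Accessibility: uRu, uRv, vRv
The negation has an open branch (countermodel exists).

No, not valid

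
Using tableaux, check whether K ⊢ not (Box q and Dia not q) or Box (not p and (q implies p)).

Tableau for the negation not (not (Box q and Dia not q) or Box (not p and (q implies p))):
1. not (not (Box q and Dia not q) or Box (not p and (q implies p))), u
2. Box q and Dia not q, u
3. not Box (not p and (q implies p)), u
4. Box q, u
5. Dia not q, u
6. not (not p and (q implies p)), v
7. q, v
8. not (q implies p), v
9. not p, v
10. not q, w
11. q, w
Accessibility: uRv, uRw
Branch closes: q and not q both at w.
All branches of the negation close; one closing branch shown above.

Valid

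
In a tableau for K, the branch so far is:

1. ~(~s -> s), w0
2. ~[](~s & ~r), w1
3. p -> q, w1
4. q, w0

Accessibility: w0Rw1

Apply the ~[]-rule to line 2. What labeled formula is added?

a fresh world w2 with w1Rw2, and ~(~s & ~r) at w2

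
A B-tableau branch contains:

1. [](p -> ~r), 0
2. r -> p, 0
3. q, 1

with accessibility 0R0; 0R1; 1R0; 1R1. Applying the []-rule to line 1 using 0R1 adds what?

p -> ~r, 1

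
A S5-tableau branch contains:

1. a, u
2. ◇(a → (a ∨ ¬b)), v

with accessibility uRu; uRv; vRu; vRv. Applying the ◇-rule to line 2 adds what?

a fresh world w with vRw, and a → (a ∨ ¬b) at w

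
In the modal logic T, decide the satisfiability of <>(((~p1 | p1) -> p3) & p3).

Satisfiable

1. <>(((~p1 | p1) -> p3) & p3), w0
2. ((~p1 | p1) -> p3) & p3, w1
3. (~p1 | p1) -> p3, w1
4. p3, w1
Accessibility: w0Rw0, w0Rw1, w1Rw1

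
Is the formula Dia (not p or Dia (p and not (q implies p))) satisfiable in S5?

1. Dia (not p or Dia (p and not (q implies p))), w0
2. not p or Dia (p and not (q implies p)), w1
3. not p, w1
Accessibility: w0Rw0, w0Rw1, w1Rw0, w1Rw1

Satisfiable (open branch found)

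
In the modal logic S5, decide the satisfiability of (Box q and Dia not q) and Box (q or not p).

Unsatisfiable (every branch closes)

1. (Box q and Dia not q) and Box (q or not p), 0
2. Box q and Dia not q, 0   [and-rule on 1]
3. Box (q or not p), 0   [and-rule on 1]
4. Box q, 0   [and-rule on 2]
5. Dia not q, 0   [and-rule on 2]
6. q or not p, 0   [Box-rule on 3 via 0R0]
7. q, 0   [Box-rule on 4 via 0R0]
8. not p, 0   [or-rule on 6 (branches; this branch)]
9. not q, 1   [Dia-rule on 5: fresh world 1, 0R1]
10. q or not p, 1   [Box-rule on 3 via 0R1]
11. q, 1   [Box-rule on 4 via 0R1]
Accessibility: 0R0, 0R1, 1R0, 1R1
Branch closes: q and not q both at 1.
Every branch closes; the branch above is one of them.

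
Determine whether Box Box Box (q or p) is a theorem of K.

Invalid (countermodel exists)

Tableau for the negation not Box Box Box (q or p):
1. not Box Box Box (q or p), w0
2. not Box Box (q or p), w1   [neg-Box-rule on 1: fresh world w1, w0Rw1]
3. not Box (q or p), w2   [neg-Box-rule on 2: fresh world w2, w1Rw2]
4. not (q or p), w3   [neg-Box-rule on 3: fresh world w3, w2Rw3]
5. not q, w3   [neg-or-rule on 4]
6. not p, w3   [neg-or-rule on 4]
Accessibility: w0Rw1, w1Rw2, w2Rw3
The negation has an open branch (countermodel exists).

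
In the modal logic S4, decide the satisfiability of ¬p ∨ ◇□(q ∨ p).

1. ¬p ∨ ◇□(q ∨ p), 0
2. ◇□(q ∨ p), 0
3. □(q ∨ p), 1
4. q ∨ p, 1
5. p, 1
Accessibility: 0R0, 0R1, 1R1

Satisfiable (open branch found)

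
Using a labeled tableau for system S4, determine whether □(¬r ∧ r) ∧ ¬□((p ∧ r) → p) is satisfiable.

Unsatisfiable (every branch closes)

1. □(¬r ∧ r) ∧ ¬□((p ∧ r) → p), 0
2. □(¬r ∧ r), 0
3. ¬□((p ∧ r) → p), 0
4. ¬r ∧ r, 0
5. ¬r, 0
6. r, 0
Accessibility: 0R0
Branch closes: r and ¬r both at 0.
All branches of the tableau close; one closing branch shown above.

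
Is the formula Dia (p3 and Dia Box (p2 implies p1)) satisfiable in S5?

Satisfiable

1. Dia (p3 and Dia Box (p2 implies p1)), w0
2. p3 and Dia Box (p2 implies p1), w1
3. p3, w1
4. Dia Box (p2 implies p1), w1
5. Box (p2 implies p1), w2
6. p2 implies p1, w0
7. p2 implies p1, w1
8. p2 implies p1, w2
9. p1, w0
10. p1, w1
11. p1, w2
Accessibility: w0Rw0, w0Rw1, w0Rw2, w1Rw0, w1Rw1, w1Rw2, w2Rw0, w2Rw1, w2Rw2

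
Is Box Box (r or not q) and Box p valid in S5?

Tableau for the negation not (Box Box (r or not q) and Box p):
1. not (Box Box (r or not q) and Box p), 0
2. not Box p, 0   [neg-and-rule on 1 (branches; this branch)]
3. not p, 1   [neg-Box-rule on 2: fresh world 1, 0R1]
Accessibility: 0R0, 0R1, 1R0, 1R1
The negation has an open branch (countermodel exists).

Invalid (countermodel exists)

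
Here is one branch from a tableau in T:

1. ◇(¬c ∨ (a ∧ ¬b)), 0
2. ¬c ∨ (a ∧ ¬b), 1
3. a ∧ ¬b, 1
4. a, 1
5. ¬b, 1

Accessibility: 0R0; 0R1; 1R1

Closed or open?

There is no literal clash: for every atom and world, at most one sign appears.

No, open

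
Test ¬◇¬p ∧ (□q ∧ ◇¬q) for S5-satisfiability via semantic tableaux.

Unsatisfiable (every branch closes)

1. ¬◇¬p ∧ (□q ∧ ◇¬q), 0
2. ¬◇¬p, 0
3. □q ∧ ◇¬q, 0
4. □q, 0
5. ◇¬q, 0
6. p, 0
7. q, 0
8. ¬q, 1
9. p, 1
10. q, 1
Accessibility: 0R0, 0R1, 1R0, 1R1
Branch closes: q and ¬q both at 1.
(One branch shown.) All branches close.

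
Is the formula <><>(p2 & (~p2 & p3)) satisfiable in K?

1. <><>(p2 & (~p2 & p3)), w0
2. <>(p2 & (~p2 & p3)), w1
3. p2 & (~p2 & p3), w2
4. p2, w2
5. ~p2 & p3, w2
6. ~p2, w2
7. p3, w2
Accessibility: w0Rw1, w1Rw2
Branch closes: p2 and ~p2 both at w2.
All branches of the tableau close; one closing branch shown above.

Unsatisfiable (every branch closes)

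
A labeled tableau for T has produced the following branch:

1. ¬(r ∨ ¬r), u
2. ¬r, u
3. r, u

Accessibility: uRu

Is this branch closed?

Both r and ¬r appear at u.

Closed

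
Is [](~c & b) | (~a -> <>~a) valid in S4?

Tableau for the negation ~([](~c & b) | (~a -> <>~a)):
1. ~([](~c & b) | (~a -> <>~a)), 0
2. ~[](~c & b), 0   [~|-rule on 1]
3. ~(~a -> <>~a), 0   [~|-rule on 1]
4. ~a, 0   [~->-rule on 3]
5. ~<>~a, 0   [~->-rule on 3]
6. a, 0   [~<>-rule on 5 via 0R0]
Accessibility: 0R0
Branch closes: a and ~a both at 0.
Every branch of the negation's tableau closes; the branch above is one of them.

Valid in S4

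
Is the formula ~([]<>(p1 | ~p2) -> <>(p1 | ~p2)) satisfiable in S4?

1. ~([]<>(p1 | ~p2) -> <>(p1 | ~p2)), 0
2. []<>(p1 | ~p2), 0
3. ~<>(p1 | ~p2), 0
4. <>(p1 | ~p2), 0
5. ~(p1 | ~p2), 0
6. ~p1, 0
7. p2, 0
8. p1 | ~p2, 1
9. <>(p1 | ~p2), 1
10. ~(p1 | ~p2), 1
11. ~p1, 1
12. p2, 1
13. ~p2, 1
Accessibility: 0R0, 0R1, 1R1
Branch closes: p2 and ~p2 both at 1.
(One branch shown.) All branches close.

Unsatisfiable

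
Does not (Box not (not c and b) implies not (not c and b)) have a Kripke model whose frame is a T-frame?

No, unsatisfiable

1. not (Box not (not c and b) implies not (not c and b)), u
2. Box not (not c and b), u   [neg-implies-rule on 1]
3. not c and b, u   [neg-implies-rule on 1]
4. not c, u   [and-rule on 3]
5. b, u   [and-rule on 3]
6. not (not c and b), u   [Box-rule on 2 via uRu]
7. not b, u   [neg-and-rule on 6 (branches; this branch)]
Accessibility: uRu
Branch closes: b and not b both at u.
(One branch shown.) All branches close.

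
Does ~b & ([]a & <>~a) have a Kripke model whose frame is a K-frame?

1. ~b & ([]a & <>~a), u
2. ~b, u
3. []a & <>~a, u
4. []a, u
5. <>~a, u
6. ~a, v
7. a, v
Accessibility: uRv
Branch closes: a and ~a both at v.
All branches of the tableau close; one closing branch shown above.

No, unsatisfiable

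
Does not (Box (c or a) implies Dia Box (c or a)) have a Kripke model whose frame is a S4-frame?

Unsatisfiable (every branch closes)

1. not (Box (c or a) implies Dia Box (c or a)), w0
2. Box (c or a), w0
3. not Dia Box (c or a), w0
4. c or a, w0
5. not Box (c or a), w0
6. a, w0
7. not (c or a), w1
8. not c, w1
9. not a, w1
10. c or a, w1
11. not Box (c or a), w1
12. a, w1
Accessibility: w0Rw0, w0Rw1, w1Rw1
Branch closes: a and not a both at w1.
(One branch shown.) All branches close.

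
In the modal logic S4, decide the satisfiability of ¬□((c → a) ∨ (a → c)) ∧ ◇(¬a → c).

No, unsatisfiable

1. ¬□((c → a) ∨ (a → c)) ∧ ◇(¬a → c), 0
2. ¬□((c → a) ∨ (a → c)), 0
3. ◇(¬a → c), 0
4. ¬((c → a) ∨ (a → c)), 1
5. ¬(c → a), 1
6. ¬(a → c), 1
7. c, 1
8. ¬a, 1
9. a, 1
10. ¬c, 1
Accessibility: 0R0, 0R1, 1R1
Branch closes: a and ¬a both at 1.
Every branch closes; the branch above is one of them.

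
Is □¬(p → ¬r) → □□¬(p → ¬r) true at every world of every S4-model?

Tableau for the negation ¬(□¬(p → ¬r) → □□¬(p → ¬r)):
1. ¬(□¬(p → ¬r) → □□¬(p → ¬r)), w0
2. □¬(p → ¬r), w0   [¬→-rule on 1]
3. ¬□□¬(p → ¬r), w0   [¬→-rule on 1]
4. ¬(p → ¬r), w0   [□-rule on 2 via w0Rw0]
5. p, w0   [¬→-rule on 4]
6. r, w0   [¬→-rule on 4]
7. ¬□¬(p → ¬r), w1   [¬□-rule on 3: fresh world w1, w0Rw1]
8. ¬(p → ¬r), w1   [□-rule on 2 via w0Rw1]
9. p, w1   [¬→-rule on 8]
10. r, w1   [¬→-rule on 8]
11. p → ¬r, w2   [¬□-rule on 7: fresh world w2, w1Rw2]
12. ¬(p → ¬r), w2   [□-rule on 2 via w0Rw2]
13. p, w2   [¬→-rule on 12]
14. r, w2   [¬→-rule on 12]
15. ¬r, w2   [→-rule on 11 (branches; this branch)]
Accessibility: w0Rw0, w0Rw1, w0Rw2, w1Rw1, w1Rw2, w2Rw2
Branch closes: r and ¬r both at w2.
All branches of the negation close; one closing branch shown above.

Yes, valid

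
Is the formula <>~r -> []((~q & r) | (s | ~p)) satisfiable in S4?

Yes, satisfiable

1. <>~r -> []((~q & r) | (s | ~p)), 0
2. []((~q & r) | (s | ~p)), 0
3. (~q & r) | (s | ~p), 0
4. s | ~p, 0
5. ~p, 0
Accessibility: 0R0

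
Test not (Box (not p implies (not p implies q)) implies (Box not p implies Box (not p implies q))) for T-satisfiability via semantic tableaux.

1. not (Box (not p implies (not p implies q)) implies (Box not p implies Box (not p implies q))), 0
2. Box (not p implies (not p implies q)), 0
3. not (Box not p implies Box (not p implies q)), 0
4. Box not p, 0
5. not Box (not p implies q), 0
6. not p implies (not p implies q), 0
7. not p, 0
8. not p implies q, 0
9. q, 0
10. not (not p implies q), 1
11. not p, 1
12. not q, 1
13. not p implies (not p implies q), 1
14. not p implies q, 1
15. q, 1
Accessibility: 0R0, 0R1, 1R1
Branch closes: q and not q both at 1.
All branches of the tableau close; one closing branch shown above.

Unsatisfiable (every branch closes)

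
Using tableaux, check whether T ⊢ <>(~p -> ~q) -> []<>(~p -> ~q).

Tableau for the negation ~(<>(~p -> ~q) -> []<>(~p -> ~q)):
1. ~(<>(~p -> ~q) -> []<>(~p -> ~q)), w0
2. <>(~p -> ~q), w0
3. ~[]<>(~p -> ~q), w0
4. ~p -> ~q, w1
5. ~q, w1
6. ~<>(~p -> ~q), w2
7. ~(~p -> ~q), w2
8. ~p, w2
9. q, w2
Accessibility: w0Rw0, w0Rw1, w0Rw2, w1Rw1, w2Rw2
The negation has an open branch (countermodel exists).

No, not valid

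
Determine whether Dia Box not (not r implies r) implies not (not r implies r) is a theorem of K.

Tableau for the negation not (Dia Box not (not r implies r) implies not (not r implies r)):
1. not (Dia Box not (not r implies r) implies not (not r implies r)), 0
2. Dia Box not (not r implies r), 0
3. not r implies r, 0
4. r, 0
5. Box not (not r implies r), 1
Accessibility: 0R1
The negation has an open branch (countermodel exists).

Not valid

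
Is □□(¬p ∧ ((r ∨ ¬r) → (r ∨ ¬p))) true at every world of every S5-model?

No, not valid

Tableau for the negation ¬□□(¬p ∧ ((r ∨ ¬r) → (r ∨ ¬p))):
1. ¬□□(¬p ∧ ((r ∨ ¬r) → (r ∨ ¬p))), u
2. ¬□(¬p ∧ ((r ∨ ¬r) → (r ∨ ¬p))), v
3. ¬(¬p ∧ ((r ∨ ¬r) → (r ∨ ¬p))), w
4. ¬((r ∨ ¬r) → (r ∨ ¬p)), w
5. r ∨ ¬r, w
6. ¬(r ∨ ¬p), w
7. ¬r, w
8. p, w
Accessibility: uRu, uRv, uRw, vRu, vRv, vRw, wRu, wRv, wRw
The negation has an open branch (countermodel exists).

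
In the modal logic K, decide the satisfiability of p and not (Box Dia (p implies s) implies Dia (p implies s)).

1. p and not (Box Dia (p implies s) implies Dia (p implies s)), u
2. p, u   [and-rule on 1]
3. not (Box Dia (p implies s) implies Dia (p implies s)), u   [and-rule on 1]
4. Box Dia (p implies s), u   [neg-implies-rule on 3]
5. not Dia (p implies s), u   [neg-implies-rule on 3]

Yes, satisfiable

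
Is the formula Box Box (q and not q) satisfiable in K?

1. Box Box (q and not q), w0

Satisfiable (open branch found)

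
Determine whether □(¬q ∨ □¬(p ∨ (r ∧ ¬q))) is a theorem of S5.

Tableau for the negation ¬□(¬q ∨ □¬(p ∨ (r ∧ ¬q))):
1. ¬□(¬q ∨ □¬(p ∨ (r ∧ ¬q))), u
2. ¬(¬q ∨ □¬(p ∨ (r ∧ ¬q))), v
3. q, v
4. ¬□¬(p ∨ (r ∧ ¬q)), v
5. p ∨ (r ∧ ¬q), w
6. r ∧ ¬q, w
7. r, w
8. ¬q, w
Accessibility: uRu, uRv, uRw, vRu, vRv, vRw, wRu, wRv, wRw
The negation has an open branch (countermodel exists).

Invalid (countermodel exists)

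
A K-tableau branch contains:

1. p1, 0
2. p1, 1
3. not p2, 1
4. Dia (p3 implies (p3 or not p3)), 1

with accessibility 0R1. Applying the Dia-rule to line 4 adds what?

a fresh world 2 with 1R2, and p3 implies (p3 or not p3) at 2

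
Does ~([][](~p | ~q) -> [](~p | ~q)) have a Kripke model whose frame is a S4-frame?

Unsatisfiable

1. ~([][](~p | ~q) -> [](~p | ~q)), 0
2. [][](~p | ~q), 0
3. ~[](~p | ~q), 0
4. [](~p | ~q), 0
5. ~p | ~q, 0
6. ~q, 0
7. ~(~p | ~q), 1
8. p, 1
9. q, 1
10. [](~p | ~q), 1
11. ~p | ~q, 1
12. ~q, 1
Accessibility: 0R0, 0R1, 1R1
Branch closes: q and ~q both at 1.
Every branch closes; the branch above is one of them.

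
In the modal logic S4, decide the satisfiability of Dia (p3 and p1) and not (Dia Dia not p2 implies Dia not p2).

1. Dia (p3 and p1) and not (Dia Dia not p2 implies Dia not p2), u
2. Dia (p3 and p1), u
3. not (Dia Dia not p2 implies Dia not p2), u
4. Dia Dia not p2, u
5. not Dia not p2, u
6. p2, u
7. p3 and p1, v
8. p3, v
9. p1, v
10. p2, v
11. Dia not p2, w
12. p2, w
13. not p2, x
14. p2, x
Accessibility: uRu, uRv, uRw, uRx, vRv, wRw, wRx, xRx
Branch closes: p2 and not p2 both at x.
Every branch closes; the branch above is one of them.

No, unsatisfiable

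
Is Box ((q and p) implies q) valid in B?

Valid in B

Tableau for the negation not Box ((q and p) implies q):
1. not Box ((q and p) implies q), w0
2. not ((q and p) implies q), w1   [neg-Box-rule on 1: fresh world w1, w0Rw1]
3. q and p, w1   [neg-implies-rule on 2]
4. not q, w1   [neg-implies-rule on 2]
5. q, w1   [and-rule on 3]
6. p, w1   [and-rule on 3]
Accessibility: w0Rw0, w0Rw1, w1Rw0, w1Rw1
Branch closes: q and not q both at w1.
Every branch of the negation's tableau closes; the branch above is one of them.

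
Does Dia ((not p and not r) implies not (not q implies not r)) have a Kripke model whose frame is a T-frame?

1. Dia ((not p and not r) implies not (not q implies not r)), 0
2. (not p and not r) implies not (not q implies not r), 1
3. not (not q implies not r), 1
4. not q, 1
5. r, 1
Accessibility: 0R0, 0R1, 1R1

Yes, satisfiable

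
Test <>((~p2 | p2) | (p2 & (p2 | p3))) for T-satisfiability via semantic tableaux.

1. <>((~p2 | p2) | (p2 & (p2 | p3))), w0
2. (~p2 | p2) | (p2 & (p2 | p3)), w1
3. p2 & (p2 | p3), w1
4. p2, w1
5. p2 | p3, w1
6. p3, w1
Accessibility: w0Rw0, w0Rw1, w1Rw1

Satisfiable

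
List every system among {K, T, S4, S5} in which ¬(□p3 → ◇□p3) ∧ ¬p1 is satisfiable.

K

T-tableau for the formula:
1. ¬(□p3 → ◇□p3) ∧ ¬p1, 0
2. ¬(□p3 → ◇□p3), 0   [∧-rule on 1]
3. ¬p1, 0   [∧-rule on 1]
4. □p3, 0   [¬→-rule on 2]
5. ¬◇□p3, 0   [¬→-rule on 2]
6. p3, 0   [□-rule on 4 via 0R0]
7. ¬□p3, 0   [¬◇-rule on 5 via 0R0]
8. ¬p3, 1   [¬□-rule on 7: fresh world 1, 0R1]
9. p3, 1   [□-rule on 4 via 0R1]
Accessibility: 0R0, 0R1, 1R1
Branch closes: p3 and ¬p3 both at 1.
Every branch closes (one shown): unsatisfiable in T, hence also in S4, S5 (every S4/S5-frame is a T-frame).
K-tableau for the formula:
1. ¬(□p3 → ◇□p3) ∧ ¬p1, 0
2. ¬(□p3 → ◇□p3), 0   [∧-rule on 1]
3. ¬p1, 0   [∧-rule on 1]
4. □p3, 0   [¬→-rule on 2]
5. ¬◇□p3, 0   [¬→-rule on 2]
Complete open branch: satisfiable in K.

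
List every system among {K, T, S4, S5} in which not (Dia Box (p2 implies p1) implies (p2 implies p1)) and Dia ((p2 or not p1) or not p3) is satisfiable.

K, T, S4

S5-tableau for the formula:
1. not (Dia Box (p2 implies p1) implies (p2 implies p1)) and Dia ((p2 or not p1) or not p3), u
2. not (Dia Box (p2 implies p1) implies (p2 implies p1)), u
3. Dia ((p2 or not p1) or not p3), u
4. Dia Box (p2 implies p1), u
5. not (p2 implies p1), u
6. p2, u
7. not p1, u
8. (p2 or not p1) or not p3, v
9. p2 or not p1, v
10. not p1, v
11. Box (p2 implies p1), w
12. p2 implies p1, u
13. p2 implies p1, v
14. p2 implies p1, w
15. p1, u
Accessibility: uRu, uRv, uRw, vRu, vRv, vRw, wRu, wRv, wRw
Branch closes: p1 and not p1 both at u.
Every branch closes (one shown): unsatisfiable in S5.
S4-tableau for the formula:
1. not (Dia Box (p2 implies p1) implies (p2 implies p1)) and Dia ((p2 or not p1) or not p3), u
2. not (Dia Box (p2 implies p1) implies (p2 implies p1)), u
3. Dia ((p2 or not p1) or not p3), u
4. Dia Box (p2 implies p1), u
5. not (p2 implies p1), u
6. p2, u
7. not p1, u
8. (p2 or not p1) or not p3, v
9. not p3, v
10. Box (p2 implies p1), w
11. p2 implies p1, w
12. p1, w
Accessibility: uRu, uRv, uRw, vRv, wRw
Complete open branch: satisfiable in S4, hence also in K, T (this S4-model is also a K-model and a T-model).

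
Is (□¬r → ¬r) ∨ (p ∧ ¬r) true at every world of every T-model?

Yes, valid

Tableau for the negation ¬((□¬r → ¬r) ∨ (p ∧ ¬r)):
1. ¬((□¬r → ¬r) ∨ (p ∧ ¬r)), 0
2. ¬(□¬r → ¬r), 0
3. ¬(p ∧ ¬r), 0
4. □¬r, 0
5. r, 0
6. ¬r, 0
Accessibility: 0R0
Branch closes: r and ¬r both at 0.
All branches of the negation close; one closing branch shown above.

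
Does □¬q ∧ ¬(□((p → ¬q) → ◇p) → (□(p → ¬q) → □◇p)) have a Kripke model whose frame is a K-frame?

1. □¬q ∧ ¬(□((p → ¬q) → ◇p) → (□(p → ¬q) → □◇p)), u
2. □¬q, u   [∧-rule on 1]
3. ¬(□((p → ¬q) → ◇p) → (□(p → ¬q) → □◇p)), u   [∧-rule on 1]
4. □((p → ¬q) → ◇p), u   [¬→-rule on 3]
5. ¬(□(p → ¬q) → □◇p), u   [¬→-rule on 3]
6. □(p → ¬q), u   [¬→-rule on 5]
7. ¬□◇p, u   [¬→-rule on 5]
8. ¬◇p, v   [¬□-rule on 7: fresh world v, uRv]
9. ¬q, v   [□-rule on 2 via uRv]
10. (p → ¬q) → ◇p, v   [□-rule on 4 via uRv]
11. p → ¬q, v   [□-rule on 6 via uRv]
12. ◇p, v   [→-rule on 10 (branches; this branch)]
13. p, w   [◇-rule on 12: fresh world w, vRw]
14. ¬p, w   [¬◇-rule on 8 via vRw]
Accessibility: uRv, vRw
Branch closes: p and ¬p both at w.
(One branch shown.) All branches close.

No, unsatisfiable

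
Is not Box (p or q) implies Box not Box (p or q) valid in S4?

Not valid

Tableau for the negation not (not Box (p or q) implies Box not Box (p or q)):
1. not (not Box (p or q) implies Box not Box (p or q)), w0
2. not Box (p or q), w0
3. not Box not Box (p or q), w0
4. not (p or q), w1
5. not p, w1
6. not q, w1
7. Box (p or q), w2
8. p or q, w2
9. q, w2
Accessibility: w0Rw0, w0Rw1, w0Rw2, w1Rw1, w2Rw2
The negation has an open branch (countermodel exists).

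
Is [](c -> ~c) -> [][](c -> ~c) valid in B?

Invalid (countermodel exists)

Tableau for the negation ~([](c -> ~c) -> [][](c -> ~c)):
1. ~([](c -> ~c) -> [][](c -> ~c)), w0
2. [](c -> ~c), w0   [~->-rule on 1]
3. ~[][](c -> ~c), w0   [~->-rule on 1]
4. c -> ~c, w0   [[]-rule on 2 via w0Rw0]
5. ~c, w0   [->-rule on 4 (branches; this branch)]
6. ~[](c -> ~c), w1   [~[]-rule on 3: fresh world w1, w0Rw1]
7. c -> ~c, w1   [[]-rule on 2 via w0Rw1]
8. ~c, w1   [->-rule on 7 (branches; this branch)]
9. ~(c -> ~c), w2   [~[]-rule on 6: fresh world w2, w1Rw2]
10. c, w2   [~->-rule on 9]
Accessibility: w0Rw0, w0Rw1, w1Rw0, w1Rw1, w1Rw2, w2Rw1, w2Rw2
The negation has an open branch (countermodel exists).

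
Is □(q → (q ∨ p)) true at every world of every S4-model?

Valid in S4

Tableau for the negation ¬□(q → (q ∨ p)):
1. ¬□(q → (q ∨ p)), u
2. ¬(q → (q ∨ p)), v   [¬□-rule on 1: fresh world v, uRv]
3. q, v   [¬→-rule on 2]
4. ¬(q ∨ p), v   [¬→-rule on 2]
5. ¬q, v   [¬∨-rule on 4]
6. ¬p, v   [¬∨-rule on 4]
Accessibility: uRu, uRv, vRv
Branch closes: q and ¬q both at v.
Every branch of the negation's tableau closes; the branch above is one of them.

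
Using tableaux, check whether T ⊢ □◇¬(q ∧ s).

Tableau for the negation ¬□◇¬(q ∧ s):
1. ¬□◇¬(q ∧ s), 0
2. ¬◇¬(q ∧ s), 1
3. q ∧ s, 1
4. q, 1
5. s, 1
Accessibility: 0R0, 0R1, 1R1
The negation has an open branch (countermodel exists).

No, not valid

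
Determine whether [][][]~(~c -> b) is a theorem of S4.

Tableau for the negation ~[][][]~(~c -> b):
1. ~[][][]~(~c -> b), w0
2. ~[][]~(~c -> b), w1
3. ~[]~(~c -> b), w2
4. ~c -> b, w3
5. b, w3
Accessibility: w0Rw0, w0Rw1, w0Rw2, w0Rw3, w1Rw1, w1Rw2, w1Rw3, w2Rw2, w2Rw3, w3Rw3
The negation has an open branch (countermodel exists).

No, not valid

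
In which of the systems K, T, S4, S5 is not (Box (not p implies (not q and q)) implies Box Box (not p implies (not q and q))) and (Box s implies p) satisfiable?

K, T

S4-tableau for the formula:
1. not (Box (not p implies (not q and q)) implies Box Box (not p implies (not q and q))) and (Box s implies p), w0
2. not (Box (not p implies (not q and q)) implies Box Box (not p implies (not q and q))), w0
3. Box s implies p, w0
4. Box (not p implies (not q and q)), w0
5. not Box Box (not p implies (not q and q)), w0
6. not p implies (not q and q), w0
7. not Box s, w0
8. p, w0
9. not Box (not p implies (not q and q)), w1
10. not p implies (not q and q), w1
11. p, w1
12. not s, w2
13. not p implies (not q and q), w2
14. p, w2
15. not (not p implies (not q and q)), w3
16. not p, w3
17. not (not q and q), w3
18. not p implies (not q and q), w3
19. not q, w3
20. not q and q, w3
21. q, w3
Accessibility: w0Rw0, w0Rw1, w0Rw2, w0Rw3, w1Rw1, w1Rw3, w2Rw2, w3Rw3
Branch closes: q and not q both at w3.
Every branch closes (one shown): unsatisfiable in S4, hence also in S5 (every S5-frame is an S4-frame).
T-tableau for the formula:
1. not (Box (not p implies (not q and q)) implies Box Box (not p implies (not q and q))) and (Box s implies p), w0
2. not (Box (not p implies (not q and q)) implies Box Box (not p implies (not q and q))), w0
3. Box s implies p, w0
4. Box (not p implies (not q and q)), w0
5. not Box Box (not p implies (not q and q)), w0
6. not p implies (not q and q), w0
7. p, w0
8. not Box (not p implies (not q and q)), w1
9. not p implies (not q and q), w1
10. p, w1
11. not (not p implies (not q and q)), w2
12. not p, w2
13. not (not q and q), w2
14. not q, w2
Accessibility: w0Rw0, w0Rw1, w1Rw1, w1Rw2, w2Rw2
Complete open branch: satisfiable in T, hence also in K (this T-model is also a K-model).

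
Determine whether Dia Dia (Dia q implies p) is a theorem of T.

Invalid (countermodel exists)

Tableau for the negation not Dia Dia (Dia q implies p):
1. not Dia Dia (Dia q implies p), 0
2. not Dia (Dia q implies p), 0
3. not (Dia q implies p), 0
4. Dia q, 0
5. not p, 0
6. q, 1
7. not Dia (Dia q implies p), 1
8. not (Dia q implies p), 1
9. Dia q, 1
10. not p, 1
11. q, 2
12. not (Dia q implies p), 2
13. Dia q, 2
14. not p, 2
15. q, 3
Accessibility: 0R0, 0R1, 1R1, 1R2, 2R2, 2R3, 3R3
The negation has an open branch (countermodel exists).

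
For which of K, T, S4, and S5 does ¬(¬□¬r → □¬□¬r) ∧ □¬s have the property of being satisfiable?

S4-tableau for the formula:
1. ¬(¬□¬r → □¬□¬r) ∧ □¬s, w0
2. ¬(¬□¬r → □¬□¬r), w0
3. □¬s, w0
4. ¬□¬r, w0
5. ¬□¬□¬r, w0
6. ¬s, w0
7. r, w1
8. ¬s, w1
9. □¬r, w2
10. ¬s, w2
11. ¬r, w2
Accessibility: w0Rw0, w0Rw1, w0Rw2, w1Rw1, w2Rw2
Complete open branch: satisfiable in S4, hence also in K, T (this S4-model is also a K-model and a T-model).
S5-tableau for the formula:
1. ¬(¬□¬r → □¬□¬r) ∧ □¬s, w0
2. ¬(¬□¬r → □¬□¬r), w0
3. □¬s, w0
4. ¬□¬r, w0
5. ¬□¬□¬r, w0
6. ¬s, w0
7. r, w1
8. ¬s, w1
9. □¬r, w2
10. ¬s, w2
11. ¬r, w0
12. ¬r, w1
Accessibility: w0Rw0, w0Rw1, w0Rw2, w1Rw0, w1Rw1, w1Rw2, w2Rw0, w2Rw1, w2Rw2
Branch closes: r and ¬r both at w1.
Every branch closes (one shown): unsatisfiable in S5.

K, T, S4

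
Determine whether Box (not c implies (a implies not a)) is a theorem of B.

Tableau for the negation not Box (not c implies (a implies not a)):
1. not Box (not c implies (a implies not a)), u
2. not (not c implies (a implies not a)), v
3. not c, v
4. not (a implies not a), v
5. a, v
Accessibility: uRu, uRv, vRu, vRv
The negation has an open branch (countermodel exists).

Not valid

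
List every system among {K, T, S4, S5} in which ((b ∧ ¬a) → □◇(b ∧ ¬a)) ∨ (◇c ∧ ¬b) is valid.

S5

S5-tableau for the negation ¬(((b ∧ ¬a) → □◇(b ∧ ¬a)) ∨ (◇c ∧ ¬b)):
1. ¬(((b ∧ ¬a) → □◇(b ∧ ¬a)) ∨ (◇c ∧ ¬b)), w0
2. ¬((b ∧ ¬a) → □◇(b ∧ ¬a)), w0   [¬∨-rule on 1]
3. ¬(◇c ∧ ¬b), w0   [¬∨-rule on 1]
4. b ∧ ¬a, w0   [¬→-rule on 2]
5. ¬□◇(b ∧ ¬a), w0   [¬→-rule on 2]
6. b, w0   [∧-rule on 4]
7. ¬a, w0   [∧-rule on 4]
8. ¬◇c, w0   [¬∧-rule on 3 (branches; this branch)]
9. ¬c, w0   [¬◇-rule on 8 via w0Rw0]
10. ¬◇(b ∧ ¬a), w1   [¬□-rule on 5: fresh world w1, w0Rw1]
11. ¬c, w1   [¬◇-rule on 8 via w0Rw1]
12. ¬(b ∧ ¬a), w0   [¬◇-rule on 10 via w1Rw0]
13. ¬(b ∧ ¬a), w1   [¬◇-rule on 10 via w1Rw1]
14. a, w0   [¬∧-rule on 12 (branches; this branch)]
Accessibility: w0Rw0, w0Rw1, w1Rw0, w1Rw1
Branch closes: a and ¬a both at w0.
Every branch closes (one shown): valid in S5.
S4-tableau for the negation ¬(((b ∧ ¬a) → □◇(b ∧ ¬a)) ∨ (◇c ∧ ¬b)):
1. ¬(((b ∧ ¬a) → □◇(b ∧ ¬a)) ∨ (◇c ∧ ¬b)), w0
2. ¬((b ∧ ¬a) → □◇(b ∧ ¬a)), w0   [¬∨-rule on 1]
3. ¬(◇c ∧ ¬b), w0   [¬∨-rule on 1]
4. b ∧ ¬a, w0   [¬→-rule on 2]
5. ¬□◇(b ∧ ¬a), w0   [¬→-rule on 2]
6. b, w0   [∧-rule on 4]
7. ¬a, w0   [∧-rule on 4]
8. ¬◇(b ∧ ¬a), w1   [¬□-rule on 5: fresh world w1, w0Rw1]
9. ¬(b ∧ ¬a), w1   [¬◇-rule on 8 via w1Rw1]
10. a, w1   [¬∧-rule on 9 (branches; this branch)]
Accessibility: w0Rw0, w0Rw1, w1Rw1
Complete open branch: countermodel on an S4-frame, so not valid in S4, nor in K, T (the same frame is also a K-frame and a T-frame).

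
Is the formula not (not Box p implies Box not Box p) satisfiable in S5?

Unsatisfiable

1. not (not Box p implies Box not Box p), 0
2. not Box p, 0   [neg-implies-rule on 1]
3. not Box not Box p, 0   [neg-implies-rule on 1]
4. not p, 1   [neg-Box-rule on 2: fresh world 1, 0R1]
5. Box p, 2   [neg-Box-rule on 3: fresh world 2, 0R2]
6. p, 0   [Box-rule on 5 via 2R0]
7. p, 1   [Box-rule on 5 via 2R1]
Accessibility: 0R0, 0R1, 0R2, 1R0, 1R1, 1R2, 2R0, 2R1, 2R2
Branch closes: p and not p both at 1.
(One branch shown.) All branches close.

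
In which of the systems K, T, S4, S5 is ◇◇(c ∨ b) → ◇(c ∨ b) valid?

S4-tableau for the negation ¬(◇◇(c ∨ b) → ◇(c ∨ b)):
1. ¬(◇◇(c ∨ b) → ◇(c ∨ b)), u
2. ◇◇(c ∨ b), u
3. ¬◇(c ∨ b), u
4. ¬(c ∨ b), u
5. ¬c, u
6. ¬b, u
7. ◇(c ∨ b), v
8. ¬(c ∨ b), v
9. ¬c, v
10. ¬b, v
11. c ∨ b, w
12. ¬(c ∨ b), w
13. ¬c, w
14. ¬b, w
15. b, w
Accessibility: uRu, uRv, uRw, vRv, vRw, wRw
Branch closes: b and ¬b both at w.
Every branch closes (one shown): valid in S4, hence also in S5 (every theorem of S4 is a theorem of S5).
T-tableau for the negation ¬(◇◇(c ∨ b) → ◇(c ∨ b)):
1. ¬(◇◇(c ∨ b) → ◇(c ∨ b)), u
2. ◇◇(c ∨ b), u
3. ¬◇(c ∨ b), u
4. ¬(c ∨ b), u
5. ¬c, u
6. ¬b, u
7. ◇(c ∨ b), v
8. ¬(c ∨ b), v
9. ¬c, v
10. ¬b, v
11. c ∨ b, w
12. b, w
Accessibility: uRu, uRv, vRv, vRw, wRw
Complete open branch: countermodel on a T-frame, so not valid in T, nor in K (the same frame is also a K-frame).

S4, S5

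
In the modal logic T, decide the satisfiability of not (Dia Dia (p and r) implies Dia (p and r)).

1. not (Dia Dia (p and r) implies Dia (p and r)), u
2. Dia Dia (p and r), u
3. not Dia (p and r), u
4. not (p and r), u
5. not r, u
6. Dia (p and r), v
7. not (p and r), v
8. not r, v
9. p and r, w
10. p, w
11. r, w
Accessibility: uRu, uRv, vRv, vRw, wRw

Satisfiable (open branch found)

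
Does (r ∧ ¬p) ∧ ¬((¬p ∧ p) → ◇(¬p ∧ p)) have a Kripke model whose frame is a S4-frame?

Unsatisfiable (every branch closes)

1. (r ∧ ¬p) ∧ ¬((¬p ∧ p) → ◇(¬p ∧ p)), w0
2. r ∧ ¬p, w0
3. ¬((¬p ∧ p) → ◇(¬p ∧ p)), w0
4. r, w0
5. ¬p, w0
6. ¬p ∧ p, w0
7. ¬◇(¬p ∧ p), w0
8. p, w0
Accessibility: w0Rw0
Branch closes: p and ¬p both at w0.
All branches of the tableau close; one closing branch shown above.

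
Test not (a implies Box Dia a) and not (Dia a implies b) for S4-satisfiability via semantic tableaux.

Satisfiable

1. not (a implies Box Dia a) and not (Dia a implies b), w0
2. not (a implies Box Dia a), w0   [and-rule on 1]
3. not (Dia a implies b), w0   [and-rule on 1]
4. a, w0   [neg-implies-rule on 2]
5. not Box Dia a, w0   [neg-implies-rule on 2]
6. Dia a, w0   [neg-implies-rule on 3]
7. not b, w0   [neg-implies-rule on 3]
8. not Dia a, w1   [neg-Box-rule on 5: fresh world w1, w0Rw1]
9. not a, w1   [neg-Dia-rule on 8 via w1Rw1]
10. a, w2   [Dia-rule on 6: fresh world w2, w0Rw2]
Accessibility: w0Rw0, w0Rw1, w0Rw2, w1Rw1, w2Rw2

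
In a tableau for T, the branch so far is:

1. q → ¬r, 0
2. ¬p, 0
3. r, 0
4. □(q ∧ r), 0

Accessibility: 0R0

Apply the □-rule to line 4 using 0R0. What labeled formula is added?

q ∧ r, 0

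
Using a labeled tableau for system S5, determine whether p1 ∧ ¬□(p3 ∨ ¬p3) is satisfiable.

1. p1 ∧ ¬□(p3 ∨ ¬p3), 0
2. p1, 0
3. ¬□(p3 ∨ ¬p3), 0
4. ¬(p3 ∨ ¬p3), 1
5. ¬p3, 1
6. p3, 1
Accessibility: 0R0, 0R1, 1R0, 1R1
Branch closes: p3 and ¬p3 both at 1.
(One branch shown.) All branches close.

Unsatisfiable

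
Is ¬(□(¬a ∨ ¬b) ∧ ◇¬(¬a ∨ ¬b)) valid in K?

Tableau for the negation □(¬a ∨ ¬b) ∧ ◇¬(¬a ∨ ¬b):
1. □(¬a ∨ ¬b) ∧ ◇¬(¬a ∨ ¬b), u
2. □(¬a ∨ ¬b), u   [∧-rule on 1]
3. ◇¬(¬a ∨ ¬b), u   [∧-rule on 1]
4. ¬(¬a ∨ ¬b), v   [◇-rule on 3: fresh world v, uRv]
5. a, v   [¬∨-rule on 4]
6. b, v   [¬∨-rule on 4]
7. ¬a ∨ ¬b, v   [□-rule on 2 via uRv]
8. ¬b, v   [∨-rule on 7 (branches; this branch)]
Accessibility: uRv
Branch closes: b and ¬b both at v.
All branches of the negation close; one closing branch shown above.

Valid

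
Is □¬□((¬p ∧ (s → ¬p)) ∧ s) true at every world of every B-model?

Invalid (countermodel exists)

Tableau for the negation ¬□¬□((¬p ∧ (s → ¬p)) ∧ s):
1. ¬□¬□((¬p ∧ (s → ¬p)) ∧ s), 0
2. □((¬p ∧ (s → ¬p)) ∧ s), 1
3. (¬p ∧ (s → ¬p)) ∧ s, 0
4. ¬p ∧ (s → ¬p), 0
5. s, 0
6. ¬p, 0
7. s → ¬p, 0
8. (¬p ∧ (s → ¬p)) ∧ s, 1
9. ¬p ∧ (s → ¬p), 1
10. s, 1
11. ¬p, 1
12. s → ¬p, 1
Accessibility: 0R0, 0R1, 1R0, 1R1
The negation has an open branch (countermodel exists).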